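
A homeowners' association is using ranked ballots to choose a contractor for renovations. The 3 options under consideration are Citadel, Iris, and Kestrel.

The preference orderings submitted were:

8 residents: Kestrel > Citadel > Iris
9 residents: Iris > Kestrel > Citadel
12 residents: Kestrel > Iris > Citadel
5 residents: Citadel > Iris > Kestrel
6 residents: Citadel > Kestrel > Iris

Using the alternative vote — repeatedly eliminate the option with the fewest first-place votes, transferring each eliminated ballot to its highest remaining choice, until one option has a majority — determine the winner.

Kestrel

Round 1: Kestrel 20, Citadel 11, Iris 9. Iris has the fewest and is eliminated.
Round 2: Kestrel 29, Citadel 11. Kestrel has a majority.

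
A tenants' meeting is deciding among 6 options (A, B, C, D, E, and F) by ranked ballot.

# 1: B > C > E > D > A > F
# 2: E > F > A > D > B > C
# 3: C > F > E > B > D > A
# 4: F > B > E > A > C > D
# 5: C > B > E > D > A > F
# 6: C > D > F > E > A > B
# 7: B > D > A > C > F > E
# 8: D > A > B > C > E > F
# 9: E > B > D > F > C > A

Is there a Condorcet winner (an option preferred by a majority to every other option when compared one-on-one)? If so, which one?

Head-to-head results (9 voters total):
A vs B: B wins 6–3.
A vs C: C wins 5–4.
A vs D: D wins 7–2.
A vs E: E wins 7–2.
A vs F: F wins 5–4.
B vs C: B wins 6–3.
B vs D: B wins 6–3.
B vs E: B wins 5–4.
B vs F: B wins 5–4.
C vs D: C wins 5–4.
C vs E: C wins 6–3.
C vs F: C wins 6–3.
D vs E: E wins 6–3.
D vs F: D wins 6–3.
E vs F: E wins 5–4.
B beats each rival — A (6–3), C (6–3), D (6–3), E (5–4), F (5–4) — so B is the Condorcet winner.

B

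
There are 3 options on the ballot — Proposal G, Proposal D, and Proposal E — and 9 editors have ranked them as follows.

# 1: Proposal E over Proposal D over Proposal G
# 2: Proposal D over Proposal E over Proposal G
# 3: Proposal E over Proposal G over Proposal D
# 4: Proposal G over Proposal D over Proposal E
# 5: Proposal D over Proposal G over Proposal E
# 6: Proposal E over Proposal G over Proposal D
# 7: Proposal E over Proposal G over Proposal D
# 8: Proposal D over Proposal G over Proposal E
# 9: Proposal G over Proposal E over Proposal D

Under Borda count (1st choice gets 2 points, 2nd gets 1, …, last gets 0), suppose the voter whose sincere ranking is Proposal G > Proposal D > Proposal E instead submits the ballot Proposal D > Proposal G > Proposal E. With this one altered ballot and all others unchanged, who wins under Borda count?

Borda totals with the altered ballot: Proposal G 8, Proposal D 9, Proposal E 10.
The winner is unchanged: still Proposal E.

Proposal E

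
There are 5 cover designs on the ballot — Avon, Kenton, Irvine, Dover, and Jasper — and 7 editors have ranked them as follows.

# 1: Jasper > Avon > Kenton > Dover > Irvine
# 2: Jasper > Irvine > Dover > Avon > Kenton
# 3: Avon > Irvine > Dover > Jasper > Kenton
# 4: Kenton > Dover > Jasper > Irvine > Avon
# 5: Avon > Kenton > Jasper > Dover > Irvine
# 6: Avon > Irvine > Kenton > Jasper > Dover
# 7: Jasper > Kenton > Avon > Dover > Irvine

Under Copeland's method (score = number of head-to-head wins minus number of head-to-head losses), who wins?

Pairwise results:
  Avon vs Kenton: Avon wins 5–2.
  Avon vs Irvine: Avon wins 5–2.
  Avon vs Dover: Avon wins 5–2.
  Avon vs Jasper: Jasper wins 4–3.
  Kenton vs Irvine: Kenton wins 4–3.
  Kenton vs Dover: Kenton wins 5–2.
  Kenton vs Jasper: Jasper wins 4–3.
  Irvine vs Dover: Dover wins 4–3.
  Irvine vs Jasper: Jasper wins 5–2.
  Dover vs Jasper: Jasper wins 5–2.
Copeland scores (wins − losses):
  Avon: 3 − 1 = 2
  Kenton: 2 − 2 = 0
  Irvine: 0 − 4 = -4
  Dover: 1 − 3 = -2
  Jasper: 4 − 0 = 4
Jasper has the best Copeland score.

Jasper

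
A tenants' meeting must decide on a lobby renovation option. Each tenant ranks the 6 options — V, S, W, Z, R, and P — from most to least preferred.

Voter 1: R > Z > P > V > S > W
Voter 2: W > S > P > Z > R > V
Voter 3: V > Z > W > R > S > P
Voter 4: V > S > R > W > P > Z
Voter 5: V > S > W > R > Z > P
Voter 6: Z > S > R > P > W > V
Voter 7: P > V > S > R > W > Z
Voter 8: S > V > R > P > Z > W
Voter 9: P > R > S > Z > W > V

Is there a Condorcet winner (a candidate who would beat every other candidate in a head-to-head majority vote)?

Head-to-head results (9 voters total):
V vs S: V wins 5–4.
V vs W: V wins 6–3.
V vs Z: V wins 5–4.
V vs R: V wins 5–4.
V vs P: P wins 5–4.
S vs W: S wins 7–2.
S vs Z: S wins 6–3.
S vs R: S wins 6–3.
S vs P: S wins 6–3.
W vs Z: Z wins 5–4.
W vs R: R wins 6–3.
W vs P: P wins 5–4.
Z vs R: R wins 6–3.
Z vs P: P wins 5–4.
R vs P: R wins 6–3.
No candidate beats all others: V beats S beats P beats V, a majority cycle.

No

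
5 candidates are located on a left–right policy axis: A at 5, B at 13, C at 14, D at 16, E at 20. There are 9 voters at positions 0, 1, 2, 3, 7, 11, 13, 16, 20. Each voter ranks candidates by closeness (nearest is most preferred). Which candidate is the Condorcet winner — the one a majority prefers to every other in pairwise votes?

With single-peaked preferences on a line, the Condorcet winner is the candidate closest to the median voter.
The median voter (position 7) is closest to A at 5.
Check: A vs C — voters closer to A: 5 of 9.

A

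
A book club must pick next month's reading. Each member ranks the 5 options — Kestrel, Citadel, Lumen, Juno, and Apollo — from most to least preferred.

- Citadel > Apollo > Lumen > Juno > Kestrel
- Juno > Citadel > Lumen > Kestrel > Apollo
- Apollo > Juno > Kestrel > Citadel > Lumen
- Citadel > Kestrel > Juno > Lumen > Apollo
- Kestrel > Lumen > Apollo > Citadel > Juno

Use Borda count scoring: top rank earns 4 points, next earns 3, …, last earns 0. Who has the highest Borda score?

Citadel

Borda scores:
  Kestrel: 0 + 1 + 2 + 3 + 4 = 10
  Citadel: 4 + 3 + 1 + 4 + 1 = 13
  Lumen: 2 + 2 + 0 + 1 + 3 = 8
  Juno: 1 + 4 + 3 + 2 + 0 = 10
  Apollo: 3 + 0 + 4 + 0 + 2 = 9
Citadel has the highest total.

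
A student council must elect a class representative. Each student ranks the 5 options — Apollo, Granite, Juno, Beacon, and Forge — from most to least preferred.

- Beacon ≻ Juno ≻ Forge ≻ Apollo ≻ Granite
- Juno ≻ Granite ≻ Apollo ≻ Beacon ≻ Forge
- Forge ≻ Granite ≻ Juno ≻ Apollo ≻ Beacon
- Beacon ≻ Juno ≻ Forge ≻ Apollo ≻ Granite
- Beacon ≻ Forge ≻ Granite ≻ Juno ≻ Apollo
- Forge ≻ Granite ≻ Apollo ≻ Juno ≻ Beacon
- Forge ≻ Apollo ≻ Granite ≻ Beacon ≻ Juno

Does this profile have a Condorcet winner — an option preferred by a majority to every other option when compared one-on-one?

Head-to-head results (7 voters total):
Apollo vs Granite: Granite wins 4–3.
Apollo vs Juno: Juno wins 5–2.
Apollo vs Beacon: Apollo wins 4–3.
Apollo vs Forge: Forge wins 6–1.
Granite vs Juno: Granite wins 4–3.
Granite vs Beacon: Granite wins 4–3.
Granite vs Forge: Forge wins 6–1.
Juno vs Beacon: Beacon wins 4–3.
Juno vs Forge: Forge wins 4–3.
Beacon vs Forge: Beacon wins 4–3.
No candidate beats all others: Apollo beats Beacon beats Juno beats Apollo, a majority cycle.

No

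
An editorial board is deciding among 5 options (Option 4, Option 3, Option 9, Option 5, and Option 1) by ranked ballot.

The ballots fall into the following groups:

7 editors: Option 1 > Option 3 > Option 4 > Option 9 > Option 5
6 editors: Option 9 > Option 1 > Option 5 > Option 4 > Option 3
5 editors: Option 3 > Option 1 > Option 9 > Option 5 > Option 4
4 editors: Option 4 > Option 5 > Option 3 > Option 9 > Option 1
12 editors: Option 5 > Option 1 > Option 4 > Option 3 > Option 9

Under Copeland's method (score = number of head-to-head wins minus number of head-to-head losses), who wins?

Pairwise results:
  Option 4 vs Option 3: Option 4 wins 22–12.
  Option 4 vs Option 9: Option 4 wins 23–11.
  Option 4 vs Option 5: Option 5 wins 23–11.
  Option 4 vs Option 1: Option 1 wins 30–4.
  Option 3 vs Option 9: Option 3 wins 28–6.
  Option 3 vs Option 5: Option 5 wins 22–12.
  Option 3 vs Option 1: Option 1 wins 25–9.
  Option 9 vs Option 5: Option 9 wins 18–16.
  Option 9 vs Option 1: Option 1 wins 24–10.
  Option 5 vs Option 1: Option 1 wins 18–16.
Copeland scores (wins − losses):
  Option 4: 2 − 2 = 0
  Option 3: 1 − 3 = -2
  Option 9: 1 − 3 = -2
  Option 5: 2 − 2 = 0
  Option 1: 4 − 0 = 4
Option 1 has the best Copeland score.

Option 1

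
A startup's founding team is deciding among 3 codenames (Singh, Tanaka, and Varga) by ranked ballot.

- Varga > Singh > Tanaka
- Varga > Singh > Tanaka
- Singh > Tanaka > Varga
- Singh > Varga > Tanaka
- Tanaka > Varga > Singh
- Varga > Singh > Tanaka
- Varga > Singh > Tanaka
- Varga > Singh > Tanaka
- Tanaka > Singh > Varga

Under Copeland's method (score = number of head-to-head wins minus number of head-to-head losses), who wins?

Pairwise results:
  Singh vs Tanaka: Singh wins 7–2.
  Singh vs Varga: Varga wins 6–3.
  Tanaka vs Varga: Varga wins 6–3.
Copeland scores (wins − losses):
  Singh: 1 − 1 = 0
  Tanaka: 0 − 2 = -2
  Varga: 2 − 0 = 2
Varga has the best Copeland score.

Varga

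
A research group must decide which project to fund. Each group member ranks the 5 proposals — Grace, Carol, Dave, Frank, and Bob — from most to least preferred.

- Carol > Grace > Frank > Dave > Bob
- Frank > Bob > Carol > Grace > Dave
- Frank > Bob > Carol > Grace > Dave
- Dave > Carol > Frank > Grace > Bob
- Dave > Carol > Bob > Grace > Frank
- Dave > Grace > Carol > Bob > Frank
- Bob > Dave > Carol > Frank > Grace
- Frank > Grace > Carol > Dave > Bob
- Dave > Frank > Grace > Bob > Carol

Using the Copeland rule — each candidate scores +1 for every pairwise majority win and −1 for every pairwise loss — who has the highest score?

Pairwise results:
  Grace vs Carol: Carol wins 6–3.
  Grace vs Dave: Dave wins 5–4.
  Grace vs Frank: Frank wins 6–3.
  Grace vs Bob: Grace wins 5–4.
  Carol vs Dave: Dave wins 5–4.
  Carol vs Frank: Carol wins 5–4.
  Carol vs Bob: Carol wins 5–4.
  Dave vs Frank: Dave wins 5–4.
  Dave vs Bob: Dave wins 6–3.
  Frank vs Bob: Frank wins 6–3.
Copeland scores (wins − losses):
  Grace: 1 − 3 = -2
  Carol: 3 − 1 = 2
  Dave: 4 − 0 = 4
  Frank: 2 − 2 = 0
  Bob: 0 − 4 = -4
Dave has the best Copeland score.

Dave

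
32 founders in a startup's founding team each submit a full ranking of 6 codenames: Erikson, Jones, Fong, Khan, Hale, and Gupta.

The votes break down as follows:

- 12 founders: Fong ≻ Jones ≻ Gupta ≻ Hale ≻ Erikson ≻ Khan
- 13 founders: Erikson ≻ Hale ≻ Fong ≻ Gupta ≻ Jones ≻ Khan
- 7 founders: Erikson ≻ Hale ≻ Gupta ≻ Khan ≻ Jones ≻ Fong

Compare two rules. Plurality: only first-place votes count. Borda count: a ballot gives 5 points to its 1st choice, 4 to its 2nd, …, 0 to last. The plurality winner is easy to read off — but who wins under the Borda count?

Erikson

Plurality first-place counts: Erikson 20, Jones 0, Fong 12, Khan 0, Hale 0, Gupta 0 → Erikson.
Borda totals: Erikson 112, Jones 68, Fong 99, Khan 14, Hale 104, Gupta 83 → Erikson.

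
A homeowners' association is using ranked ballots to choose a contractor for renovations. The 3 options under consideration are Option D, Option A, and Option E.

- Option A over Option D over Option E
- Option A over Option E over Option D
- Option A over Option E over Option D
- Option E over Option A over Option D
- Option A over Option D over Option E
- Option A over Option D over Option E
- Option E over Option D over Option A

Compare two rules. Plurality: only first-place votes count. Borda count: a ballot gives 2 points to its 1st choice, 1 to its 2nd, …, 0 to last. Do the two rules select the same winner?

Yes

Plurality first-place counts: Option D 0, Option A 5, Option E 2 → Option A.
Borda totals: Option D 4, Option A 11, Option E 6 → Option A.
The two rules agree on Option A.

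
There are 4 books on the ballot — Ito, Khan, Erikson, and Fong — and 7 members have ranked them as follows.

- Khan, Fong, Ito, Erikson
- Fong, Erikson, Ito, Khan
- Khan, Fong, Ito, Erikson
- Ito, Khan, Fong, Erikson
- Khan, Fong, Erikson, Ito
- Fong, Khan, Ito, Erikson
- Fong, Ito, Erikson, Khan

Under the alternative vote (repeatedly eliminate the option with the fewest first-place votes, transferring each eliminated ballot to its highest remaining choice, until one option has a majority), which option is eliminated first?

Erikson

Round 1: Khan 3, Fong 3, Ito 1, Erikson 0. Erikson has the fewest and is eliminated.
Round 2: Khan 3, Fong 3, Ito 1. Ito has the fewest and is eliminated.
Round 3: Khan 4, Fong 3. Khan has a majority.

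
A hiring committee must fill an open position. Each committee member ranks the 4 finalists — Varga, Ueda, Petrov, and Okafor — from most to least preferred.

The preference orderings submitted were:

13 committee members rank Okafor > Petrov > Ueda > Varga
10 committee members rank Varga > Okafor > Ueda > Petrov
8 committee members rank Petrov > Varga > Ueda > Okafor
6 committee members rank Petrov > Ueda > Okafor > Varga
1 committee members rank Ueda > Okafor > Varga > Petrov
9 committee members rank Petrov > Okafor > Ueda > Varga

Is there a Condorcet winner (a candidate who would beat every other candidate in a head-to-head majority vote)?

Yes

Head-to-head results (47 voters total):
Varga vs Ueda: Ueda wins 29–18.
Varga vs Petrov: Petrov wins 36–11.
Varga vs Okafor: Okafor wins 29–18.
Ueda vs Petrov: Petrov wins 36–11.
Ueda vs Okafor: Okafor wins 32–15.
Petrov vs Okafor: Okafor wins 24–23.
Okafor beats each rival — Varga (29–18), Ueda (32–15), Petrov (24–23) — so Okafor is the Condorcet winner.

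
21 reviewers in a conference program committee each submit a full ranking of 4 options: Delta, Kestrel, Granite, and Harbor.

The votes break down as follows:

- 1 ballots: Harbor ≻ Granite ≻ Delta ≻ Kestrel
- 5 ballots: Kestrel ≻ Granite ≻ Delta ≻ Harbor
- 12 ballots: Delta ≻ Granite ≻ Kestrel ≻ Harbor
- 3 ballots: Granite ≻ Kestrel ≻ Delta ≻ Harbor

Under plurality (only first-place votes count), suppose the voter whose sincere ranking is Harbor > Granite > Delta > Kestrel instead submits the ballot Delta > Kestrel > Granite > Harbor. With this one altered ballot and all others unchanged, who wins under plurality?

Delta

First-place totals with the altered ballot: Delta 13, Kestrel 5, Granite 3, Harbor 0.
The winner is unchanged: still Delta.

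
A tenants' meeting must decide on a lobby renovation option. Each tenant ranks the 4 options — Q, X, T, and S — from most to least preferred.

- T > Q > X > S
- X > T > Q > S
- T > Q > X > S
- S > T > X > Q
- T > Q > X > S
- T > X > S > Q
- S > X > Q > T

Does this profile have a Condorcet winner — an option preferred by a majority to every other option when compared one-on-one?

Head-to-head results (7 voters total):
Q vs X: X wins 4–3.
Q vs T: T wins 6–1.
Q vs S: Q wins 4–3.
X vs T: T wins 5–2.
X vs S: X wins 5–2.
T vs S: T wins 5–2.
T beats each rival — Q (6–1), X (5–2), S (5–2) — so T is the Condorcet winner.

Yes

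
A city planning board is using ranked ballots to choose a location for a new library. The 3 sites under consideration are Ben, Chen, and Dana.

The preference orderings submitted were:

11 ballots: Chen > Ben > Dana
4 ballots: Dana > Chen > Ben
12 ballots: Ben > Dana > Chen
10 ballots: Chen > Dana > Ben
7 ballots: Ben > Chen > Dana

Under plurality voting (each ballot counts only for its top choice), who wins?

Chen

First-place vote totals:
  Ben: 19
  Chen: 21
  Dana: 4
Chen has the most first-place votes.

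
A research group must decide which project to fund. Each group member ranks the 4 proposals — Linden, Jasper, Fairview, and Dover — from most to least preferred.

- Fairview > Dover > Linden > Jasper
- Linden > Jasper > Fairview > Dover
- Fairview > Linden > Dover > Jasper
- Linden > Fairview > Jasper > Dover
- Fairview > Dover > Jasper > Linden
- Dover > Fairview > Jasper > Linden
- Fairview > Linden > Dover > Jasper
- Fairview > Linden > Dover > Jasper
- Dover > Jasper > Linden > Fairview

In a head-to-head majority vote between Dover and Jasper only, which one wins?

Ballots ranking Dover above Jasper: 7.
Ballots ranking Jasper above Dover: 2.
Dover wins the head-to-head, 7–2.

Dover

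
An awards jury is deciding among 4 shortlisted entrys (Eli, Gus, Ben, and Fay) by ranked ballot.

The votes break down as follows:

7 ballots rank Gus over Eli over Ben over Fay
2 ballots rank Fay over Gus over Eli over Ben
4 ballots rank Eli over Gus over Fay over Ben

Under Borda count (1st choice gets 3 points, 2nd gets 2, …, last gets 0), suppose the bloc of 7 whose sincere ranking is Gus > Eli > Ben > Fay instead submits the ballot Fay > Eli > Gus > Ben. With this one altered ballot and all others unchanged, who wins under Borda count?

Fay

Borda totals with the altered ballot: Eli 28, Gus 19, Ben 0, Fay 31.
The switch changes the winner from Gus to Fay.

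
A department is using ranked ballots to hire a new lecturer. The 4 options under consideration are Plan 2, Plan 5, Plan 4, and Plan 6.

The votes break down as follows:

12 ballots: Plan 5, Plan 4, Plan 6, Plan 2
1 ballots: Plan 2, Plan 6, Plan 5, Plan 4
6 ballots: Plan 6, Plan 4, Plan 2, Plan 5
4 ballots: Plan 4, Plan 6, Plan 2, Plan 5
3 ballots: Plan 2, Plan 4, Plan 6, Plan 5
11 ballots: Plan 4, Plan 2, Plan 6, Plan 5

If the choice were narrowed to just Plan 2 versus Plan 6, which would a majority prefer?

Ballots ranking Plan 2 above Plan 6: 1+3+11 = 15.
Ballots ranking Plan 6 above Plan 2: 12+6+4 = 22.
Plan 6 wins the head-to-head, 22–15.

Plan 6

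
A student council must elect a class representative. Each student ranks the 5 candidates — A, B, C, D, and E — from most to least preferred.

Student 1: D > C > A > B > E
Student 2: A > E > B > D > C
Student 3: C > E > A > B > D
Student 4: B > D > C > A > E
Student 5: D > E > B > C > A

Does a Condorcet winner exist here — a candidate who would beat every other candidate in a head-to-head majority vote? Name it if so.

Head-to-head results (5 voters total):
A vs B: A wins 3–2.
A vs C: C wins 4–1.
A vs D: D wins 3–2.
A vs E: A wins 3–2.
B vs C: B wins 3–2.
B vs D: B wins 3–2.
B vs E: E wins 3–2.
C vs D: D wins 4–1.
C vs E: C wins 3–2.
D vs E: D wins 3–2.
No candidate beats all others: A beats B beats C beats A, a majority cycle.

No Condorcet winner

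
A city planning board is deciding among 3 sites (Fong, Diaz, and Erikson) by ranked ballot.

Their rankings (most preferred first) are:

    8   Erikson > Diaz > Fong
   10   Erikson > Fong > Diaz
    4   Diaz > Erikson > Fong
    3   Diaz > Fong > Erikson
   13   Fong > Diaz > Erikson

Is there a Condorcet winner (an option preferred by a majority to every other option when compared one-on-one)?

Head-to-head results (38 voters total):
Fong vs Diaz: Fong wins 23–15.
Fong vs Erikson: Erikson wins 22–16.
Diaz vs Erikson: Diaz wins 20–18.
No candidate beats all others: Fong beats Diaz beats Erikson beats Fong, a majority cycle.

No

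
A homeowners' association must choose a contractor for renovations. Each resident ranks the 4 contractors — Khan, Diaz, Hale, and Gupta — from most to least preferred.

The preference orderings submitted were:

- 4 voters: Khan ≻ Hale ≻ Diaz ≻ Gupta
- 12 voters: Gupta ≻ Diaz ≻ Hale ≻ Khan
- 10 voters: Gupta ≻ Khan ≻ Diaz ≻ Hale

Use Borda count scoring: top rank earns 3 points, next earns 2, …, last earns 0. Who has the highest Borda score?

Gupta

Borda scores:
  Khan: 4·3 + 12·0 + 10·2 = 32
  Diaz: 4·1 + 12·2 + 10·1 = 38
  Hale: 4·2 + 12·1 + 10·0 = 20
  Gupta: 4·0 + 12·3 + 10·3 = 66
Gupta has the highest total.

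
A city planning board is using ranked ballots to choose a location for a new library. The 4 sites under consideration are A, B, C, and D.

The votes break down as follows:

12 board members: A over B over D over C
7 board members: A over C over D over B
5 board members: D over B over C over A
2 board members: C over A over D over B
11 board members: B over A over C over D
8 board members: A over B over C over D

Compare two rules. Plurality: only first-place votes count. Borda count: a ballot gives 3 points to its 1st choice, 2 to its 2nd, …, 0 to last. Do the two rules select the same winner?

Plurality first-place counts: A 27, B 11, C 2, D 5 → A.
Borda totals: A 107, B 83, C 44, D 36 → A.
The two rules agree on A.

Yes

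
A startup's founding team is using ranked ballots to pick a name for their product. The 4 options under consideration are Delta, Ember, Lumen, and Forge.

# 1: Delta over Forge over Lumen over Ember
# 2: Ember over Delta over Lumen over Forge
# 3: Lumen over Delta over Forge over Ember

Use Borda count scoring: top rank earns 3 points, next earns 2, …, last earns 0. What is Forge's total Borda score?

Borda scores:
  Delta: 3 + 2 + 2 = 7
  Ember: 0 + 3 + 0 = 3
  Lumen: 1 + 1 + 3 = 5
  Forge: 2 + 0 + 1 = 3

3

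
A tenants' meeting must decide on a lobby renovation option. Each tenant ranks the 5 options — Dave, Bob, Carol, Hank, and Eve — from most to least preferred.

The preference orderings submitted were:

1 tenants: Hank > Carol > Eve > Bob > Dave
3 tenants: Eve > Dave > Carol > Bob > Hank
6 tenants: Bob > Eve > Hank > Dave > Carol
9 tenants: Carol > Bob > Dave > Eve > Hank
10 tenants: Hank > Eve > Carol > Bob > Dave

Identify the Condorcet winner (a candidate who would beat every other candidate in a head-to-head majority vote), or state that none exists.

Head-to-head results (29 voters total):
Dave vs Bob: Bob wins 26–3.
Dave vs Carol: Carol wins 20–9.
Dave vs Hank: Hank wins 17–12.
Dave vs Eve: Eve wins 20–9.
Bob vs Carol: Carol wins 23–6.
Bob vs Hank: Bob wins 18–11.
Bob vs Eve: Bob wins 15–14.
Carol vs Hank: Hank wins 17–12.
Carol vs Eve: Eve wins 19–10.
Hank vs Eve: Eve wins 18–11.
No candidate beats all others: Bob beats Hank beats Carol beats Bob, a majority cycle.

There is no Condorcet winner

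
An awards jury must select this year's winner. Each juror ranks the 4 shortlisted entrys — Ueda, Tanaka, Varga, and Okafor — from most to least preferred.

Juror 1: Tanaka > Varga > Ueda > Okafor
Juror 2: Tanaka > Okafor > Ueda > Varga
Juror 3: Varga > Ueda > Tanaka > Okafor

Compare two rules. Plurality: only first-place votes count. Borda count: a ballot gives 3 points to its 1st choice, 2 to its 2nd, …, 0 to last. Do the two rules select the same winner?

Yes

Plurality first-place counts: Ueda 0, Tanaka 2, Varga 1, Okafor 0 → Tanaka.
Borda totals: Ueda 4, Tanaka 7, Varga 5, Okafor 2 → Tanaka.
The two rules agree on Tanaka.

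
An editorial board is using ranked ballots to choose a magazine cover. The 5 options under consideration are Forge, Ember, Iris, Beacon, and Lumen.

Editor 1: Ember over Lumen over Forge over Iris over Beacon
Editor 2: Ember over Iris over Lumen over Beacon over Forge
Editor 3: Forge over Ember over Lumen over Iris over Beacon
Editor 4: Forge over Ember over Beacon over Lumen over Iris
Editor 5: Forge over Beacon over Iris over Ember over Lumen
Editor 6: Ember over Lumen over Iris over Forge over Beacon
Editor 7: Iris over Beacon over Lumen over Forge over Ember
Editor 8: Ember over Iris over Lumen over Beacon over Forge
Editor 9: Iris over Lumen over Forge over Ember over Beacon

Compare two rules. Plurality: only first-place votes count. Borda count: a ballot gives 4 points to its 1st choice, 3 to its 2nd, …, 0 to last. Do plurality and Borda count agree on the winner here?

Yes

Plurality first-place counts: Forge 3, Ember 4, Iris 2, Beacon 0, Lumen 0 → Ember.
Borda totals: Forge 18, Ember 24, Iris 20, Beacon 10, Lumen 18 → Ember.
The two rules agree on Ember.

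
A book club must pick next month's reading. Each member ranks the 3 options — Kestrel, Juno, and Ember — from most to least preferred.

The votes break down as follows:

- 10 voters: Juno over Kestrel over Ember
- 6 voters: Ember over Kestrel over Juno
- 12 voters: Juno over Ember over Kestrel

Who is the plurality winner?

First-place vote totals:
  Kestrel: 0
  Juno: 22
  Ember: 6
Juno has the most first-place votes.

Juno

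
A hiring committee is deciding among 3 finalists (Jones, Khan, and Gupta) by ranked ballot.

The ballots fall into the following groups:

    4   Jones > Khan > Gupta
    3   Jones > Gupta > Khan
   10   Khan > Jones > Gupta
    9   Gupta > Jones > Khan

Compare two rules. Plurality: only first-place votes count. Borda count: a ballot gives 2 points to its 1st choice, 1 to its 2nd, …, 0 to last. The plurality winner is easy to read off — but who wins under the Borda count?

Jones

Plurality first-place counts: Jones 7, Khan 10, Gupta 9 → Khan.
Borda totals: Jones 33, Khan 24, Gupta 21 → Jones.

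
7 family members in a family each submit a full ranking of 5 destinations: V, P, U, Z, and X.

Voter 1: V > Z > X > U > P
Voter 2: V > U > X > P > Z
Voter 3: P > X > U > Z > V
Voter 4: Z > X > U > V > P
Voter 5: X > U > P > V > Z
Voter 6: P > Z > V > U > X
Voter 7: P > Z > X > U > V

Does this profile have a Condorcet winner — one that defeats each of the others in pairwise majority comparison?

No

Head-to-head results (7 voters total):
V vs P: P wins 4–3.
V vs U: U wins 4–3.
V vs Z: Z wins 4–3.
V vs X: X wins 4–3.
P vs U: U wins 4–3.
P vs Z: P wins 5–2.
P vs X: X wins 4–3.
U vs Z: Z wins 4–3.
U vs X: X wins 5–2.
Z vs X: Z wins 4–3.
No candidate beats all others: P beats Z beats U beats P, a majority cycle.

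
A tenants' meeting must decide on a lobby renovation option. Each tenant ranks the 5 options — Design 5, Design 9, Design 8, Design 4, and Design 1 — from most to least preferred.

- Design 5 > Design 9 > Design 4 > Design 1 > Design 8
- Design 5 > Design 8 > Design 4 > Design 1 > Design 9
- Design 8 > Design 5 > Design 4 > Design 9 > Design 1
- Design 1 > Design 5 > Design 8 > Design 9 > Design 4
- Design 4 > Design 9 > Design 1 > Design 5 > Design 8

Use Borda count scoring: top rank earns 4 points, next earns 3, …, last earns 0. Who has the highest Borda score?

Borda scores:
  Design 5: 4 + 4 + 3 + 3 + 1 = 15
  Design 9: 3 + 0 + 1 + 1 + 3 = 8
  Design 8: 0 + 3 + 4 + 2 + 0 = 9
  Design 4: 2 + 2 + 2 + 0 + 4 = 10
  Design 1: 1 + 1 + 0 + 4 + 2 = 8
Design 5 has the highest total.

Design 5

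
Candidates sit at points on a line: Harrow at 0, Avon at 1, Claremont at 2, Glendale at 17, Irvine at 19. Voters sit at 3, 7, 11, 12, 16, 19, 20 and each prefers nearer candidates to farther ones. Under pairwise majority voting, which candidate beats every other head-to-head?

Glendale

With single-peaked preferences on a line, the Condorcet winner is the candidate closest to the median voter.
The median voter (position 12) is closest to Glendale at 17.
Check: Glendale vs Irvine — voters closer to Glendale: 5 of 7.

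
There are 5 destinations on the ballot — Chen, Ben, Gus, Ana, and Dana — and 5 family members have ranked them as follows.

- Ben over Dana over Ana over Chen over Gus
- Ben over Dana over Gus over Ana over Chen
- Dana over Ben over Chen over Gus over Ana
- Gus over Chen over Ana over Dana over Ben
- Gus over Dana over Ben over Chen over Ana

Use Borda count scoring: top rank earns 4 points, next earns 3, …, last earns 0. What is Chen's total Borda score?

Borda scores:
  Chen: 1 + 0 + 2 + 3 + 1 = 7
  Ben: 4 + 4 + 3 + 0 + 2 = 13
  Gus: 0 + 2 + 1 + 4 + 4 = 11
  Ana: 2 + 1 + 0 + 2 + 0 = 5
  Dana: 3 + 3 + 4 + 1 + 3 = 14

7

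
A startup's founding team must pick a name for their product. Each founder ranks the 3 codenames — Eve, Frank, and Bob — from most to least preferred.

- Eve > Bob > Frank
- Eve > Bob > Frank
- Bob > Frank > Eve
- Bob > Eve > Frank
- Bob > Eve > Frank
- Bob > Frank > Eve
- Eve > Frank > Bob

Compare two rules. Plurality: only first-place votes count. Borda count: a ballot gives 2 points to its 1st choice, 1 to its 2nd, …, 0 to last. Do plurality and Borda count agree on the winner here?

Yes

Plurality first-place counts: Eve 3, Frank 0, Bob 4 → Bob.
Borda totals: Eve 8, Frank 3, Bob 10 → Bob.
The two rules agree on Bob.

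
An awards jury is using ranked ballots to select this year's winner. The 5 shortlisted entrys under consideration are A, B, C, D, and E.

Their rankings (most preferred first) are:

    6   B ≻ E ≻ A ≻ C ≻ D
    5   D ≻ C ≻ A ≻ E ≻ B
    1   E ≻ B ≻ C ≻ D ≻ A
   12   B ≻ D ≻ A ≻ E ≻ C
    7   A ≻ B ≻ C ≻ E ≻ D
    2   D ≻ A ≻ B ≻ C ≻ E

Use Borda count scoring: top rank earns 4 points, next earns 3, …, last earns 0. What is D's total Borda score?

Borda scores:
  A: 6·2 + 5·2 + 0 + 12·2 + 7·4 + 2·3 = 80
  B: 6·4 + 5·0 + 3 + 12·4 + 7·3 + 2·2 = 100
  C: 6·1 + 5·3 + 2 + 12·0 + 7·2 + 2·1 = 39
  D: 6·0 + 5·4 + 1 + 12·3 + 7·0 + 2·4 = 65
  E: 6·3 + 5·1 + 4 + 12·1 + 7·1 + 2·0 = 46

65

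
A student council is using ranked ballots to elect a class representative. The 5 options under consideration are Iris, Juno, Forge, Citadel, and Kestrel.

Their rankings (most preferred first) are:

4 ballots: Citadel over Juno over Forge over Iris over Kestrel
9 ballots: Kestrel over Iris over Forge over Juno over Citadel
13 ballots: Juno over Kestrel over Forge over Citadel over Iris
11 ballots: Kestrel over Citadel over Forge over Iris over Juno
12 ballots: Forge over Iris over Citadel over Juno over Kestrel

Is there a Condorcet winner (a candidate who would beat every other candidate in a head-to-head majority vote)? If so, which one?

There is no Condorcet winner

Head-to-head results (49 voters total):
Iris vs Juno: Iris wins 32–17.
Iris vs Forge: Forge wins 40–9.
Iris vs Citadel: Citadel wins 28–21.
Iris vs Kestrel: Kestrel wins 33–16.
Juno vs Forge: Forge wins 32–17.
Juno vs Citadel: Citadel wins 27–22.
Juno vs Kestrel: Juno wins 29–20.
Forge vs Citadel: Forge wins 34–15.
Forge vs Kestrel: Kestrel wins 33–16.
Citadel vs Kestrel: Kestrel wins 33–16.
No candidate beats all others: Iris beats Juno beats Kestrel beats Iris, a majority cycle.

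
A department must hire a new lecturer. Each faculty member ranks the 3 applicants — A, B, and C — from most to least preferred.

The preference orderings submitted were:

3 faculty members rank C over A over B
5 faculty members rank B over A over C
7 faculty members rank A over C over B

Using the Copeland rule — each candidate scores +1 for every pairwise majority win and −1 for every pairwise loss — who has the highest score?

A

Pairwise results:
  A vs B: A wins 10–5.
  A vs C: A wins 12–3.
  B vs C: C wins 10–5.
Copeland scores (wins − losses):
  A: 2 − 0 = 2
  B: 0 − 2 = -2
  C: 1 − 1 = 0
A has the best Copeland score.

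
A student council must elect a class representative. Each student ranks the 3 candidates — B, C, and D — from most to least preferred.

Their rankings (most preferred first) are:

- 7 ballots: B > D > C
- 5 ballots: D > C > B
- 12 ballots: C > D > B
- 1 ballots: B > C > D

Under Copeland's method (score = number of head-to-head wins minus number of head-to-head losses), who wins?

C

Pairwise results:
  B vs C: C wins 17–8.
  B vs D: D wins 17–8.
  C vs D: C wins 13–12.
Copeland scores (wins − losses):
  B: 0 − 2 = -2
  C: 2 − 0 = 2
  D: 1 − 1 = 0
C has the best Copeland score.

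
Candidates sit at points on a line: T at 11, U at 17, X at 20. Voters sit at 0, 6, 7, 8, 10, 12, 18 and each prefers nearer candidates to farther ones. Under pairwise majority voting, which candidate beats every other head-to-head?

With single-peaked preferences on a line, the Condorcet winner is the candidate closest to the median voter.
The median voter (position 8) is closest to T at 11.
Check: T vs X — voters closer to T: 6 of 7.

T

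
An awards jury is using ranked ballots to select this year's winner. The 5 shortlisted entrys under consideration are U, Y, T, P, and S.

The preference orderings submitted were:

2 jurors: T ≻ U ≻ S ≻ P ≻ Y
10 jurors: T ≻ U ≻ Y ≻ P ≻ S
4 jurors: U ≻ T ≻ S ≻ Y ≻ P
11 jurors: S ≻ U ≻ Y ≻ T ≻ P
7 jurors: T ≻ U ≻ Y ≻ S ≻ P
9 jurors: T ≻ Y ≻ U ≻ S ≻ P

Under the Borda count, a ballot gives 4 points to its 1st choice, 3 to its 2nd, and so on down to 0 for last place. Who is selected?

T

Borda scores:
  U: 2·3 + 10·3 + 4·4 + 11·3 + 7·3 + 9·2 = 124
  Y: 2·0 + 10·2 + 4·1 + 11·2 + 7·2 + 9·3 = 87
  T: 2·4 + 10·4 + 4·3 + 11·1 + 7·4 + 9·4 = 135
  P: 2·1 + 10·1 + 4·0 + 11·0 + 7·0 + 9·0 = 12
  S: 2·2 + 10·0 + 4·2 + 11·4 + 7·1 + 9·1 = 72
T has the highest total.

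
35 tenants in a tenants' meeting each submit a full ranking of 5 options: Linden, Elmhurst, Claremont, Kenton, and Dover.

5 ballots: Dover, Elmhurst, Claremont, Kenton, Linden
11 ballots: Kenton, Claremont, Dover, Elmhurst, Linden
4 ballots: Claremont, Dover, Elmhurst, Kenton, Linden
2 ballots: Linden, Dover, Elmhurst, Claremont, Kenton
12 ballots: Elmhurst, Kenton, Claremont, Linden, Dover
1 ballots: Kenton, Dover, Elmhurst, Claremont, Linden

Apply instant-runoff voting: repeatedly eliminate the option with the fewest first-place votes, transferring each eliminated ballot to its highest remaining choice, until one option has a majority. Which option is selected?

Round 1: Elmhurst 12, Kenton 12, Dover 5, Claremont 4, Linden 2. Linden has the fewest and is eliminated.
Round 2: Elmhurst 12, Kenton 12, Dover 7, Claremont 4. Claremont has the fewest and is eliminated.
Round 3: Elmhurst 12, Kenton 12, Dover 11. Dover has the fewest and is eliminated.
Round 4: Elmhurst 23, Kenton 12. Elmhurst has a majority.

Elmhurst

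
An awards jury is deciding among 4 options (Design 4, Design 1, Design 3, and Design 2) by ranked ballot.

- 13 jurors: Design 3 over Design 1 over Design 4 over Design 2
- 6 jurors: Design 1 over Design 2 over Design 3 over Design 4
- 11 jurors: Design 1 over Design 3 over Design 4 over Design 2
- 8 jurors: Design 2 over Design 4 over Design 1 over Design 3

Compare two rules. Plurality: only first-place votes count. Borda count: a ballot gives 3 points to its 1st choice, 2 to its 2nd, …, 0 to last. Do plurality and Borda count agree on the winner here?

Plurality first-place counts: Design 4 0, Design 1 17, Design 3 13, Design 2 8 → Design 1.
Borda totals: Design 4 40, Design 1 85, Design 3 67, Design 2 36 → Design 1.
The two rules agree on Design 1.

Yes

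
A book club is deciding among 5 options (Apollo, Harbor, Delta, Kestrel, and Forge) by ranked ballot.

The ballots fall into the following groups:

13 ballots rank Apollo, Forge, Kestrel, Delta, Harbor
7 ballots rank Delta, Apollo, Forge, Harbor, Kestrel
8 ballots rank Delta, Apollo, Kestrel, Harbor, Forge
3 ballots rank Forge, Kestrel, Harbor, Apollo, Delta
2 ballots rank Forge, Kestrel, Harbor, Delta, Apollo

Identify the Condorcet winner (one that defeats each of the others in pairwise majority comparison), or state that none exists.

No Condorcet winner

Head-to-head results (33 voters total):
Apollo vs Harbor: Apollo wins 28–5.
Apollo vs Delta: Delta wins 17–16.
Apollo vs Kestrel: Apollo wins 28–5.
Apollo vs Forge: Apollo wins 28–5.
Harbor vs Delta: Delta wins 28–5.
Harbor vs Kestrel: Kestrel wins 26–7.
Harbor vs Forge: Forge wins 25–8.
Delta vs Kestrel: Kestrel wins 18–15.
Delta vs Forge: Forge wins 18–15.
Kestrel vs Forge: Forge wins 25–8.
No candidate beats all others: Apollo beats Kestrel beats Delta beats Apollo, a majority cycle.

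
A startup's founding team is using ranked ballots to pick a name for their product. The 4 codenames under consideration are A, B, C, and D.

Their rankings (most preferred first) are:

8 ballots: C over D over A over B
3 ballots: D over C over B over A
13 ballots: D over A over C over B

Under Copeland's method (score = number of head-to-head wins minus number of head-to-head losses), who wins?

D

Pairwise results:
  A vs B: A wins 21–3.
  A vs C: A wins 13–11.
  A vs D: D wins 24–0.
  B vs C: C wins 24–0.
  B vs D: D wins 24–0.
  C vs D: D wins 16–8.
Copeland scores (wins − losses):
  A: 2 − 1 = 1
  B: 0 − 3 = -3
  C: 1 − 2 = -1
  D: 3 − 0 = 3
D has the best Copeland score.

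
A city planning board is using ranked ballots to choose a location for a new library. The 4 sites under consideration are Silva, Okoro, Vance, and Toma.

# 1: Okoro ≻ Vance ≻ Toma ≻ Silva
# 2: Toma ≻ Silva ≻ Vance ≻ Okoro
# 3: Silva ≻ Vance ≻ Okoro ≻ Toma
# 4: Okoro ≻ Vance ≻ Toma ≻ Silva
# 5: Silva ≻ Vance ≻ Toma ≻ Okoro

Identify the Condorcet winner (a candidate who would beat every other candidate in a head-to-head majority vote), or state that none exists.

Head-to-head results (5 voters total):
Silva vs Okoro: Silva wins 3–2.
Silva vs Vance: Silva wins 3–2.
Silva vs Toma: Toma wins 3–2.
Okoro vs Vance: Vance wins 3–2.
Okoro vs Toma: Okoro wins 3–2.
Vance vs Toma: Vance wins 4–1.
No candidate beats all others: Silva beats Okoro beats Toma beats Silva, a majority cycle.

No Condorcet winner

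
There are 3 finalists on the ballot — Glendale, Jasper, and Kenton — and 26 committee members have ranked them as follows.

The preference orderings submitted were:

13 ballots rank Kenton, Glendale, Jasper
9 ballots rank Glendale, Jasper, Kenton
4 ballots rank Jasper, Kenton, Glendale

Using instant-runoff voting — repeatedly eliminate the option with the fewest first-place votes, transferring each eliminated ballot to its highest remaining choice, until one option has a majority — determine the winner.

Kenton

Round 1: Kenton 13, Glendale 9, Jasper 4. Jasper has the fewest and is eliminated.
Round 2: Kenton 17, Glendale 9. Kenton has a majority.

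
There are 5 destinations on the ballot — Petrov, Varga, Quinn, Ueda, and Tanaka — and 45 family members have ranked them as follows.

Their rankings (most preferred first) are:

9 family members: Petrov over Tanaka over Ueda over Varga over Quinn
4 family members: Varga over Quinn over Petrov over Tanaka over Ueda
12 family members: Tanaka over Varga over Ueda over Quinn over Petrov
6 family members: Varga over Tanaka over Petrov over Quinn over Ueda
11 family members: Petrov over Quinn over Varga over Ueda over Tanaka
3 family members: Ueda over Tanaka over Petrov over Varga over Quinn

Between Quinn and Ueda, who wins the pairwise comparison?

Ueda

Ballots ranking Quinn above Ueda: 4+6+11 = 21.
Ballots ranking Ueda above Quinn: 9+12+3 = 24.
Ueda wins the head-to-head, 24–21.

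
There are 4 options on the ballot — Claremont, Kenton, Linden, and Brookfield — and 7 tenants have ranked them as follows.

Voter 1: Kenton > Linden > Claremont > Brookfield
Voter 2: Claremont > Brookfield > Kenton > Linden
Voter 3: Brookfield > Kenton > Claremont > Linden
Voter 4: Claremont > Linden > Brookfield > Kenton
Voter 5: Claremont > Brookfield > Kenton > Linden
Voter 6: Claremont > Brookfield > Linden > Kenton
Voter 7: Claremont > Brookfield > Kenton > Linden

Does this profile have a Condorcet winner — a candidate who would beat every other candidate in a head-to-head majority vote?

Head-to-head results (7 voters total):
Claremont vs Kenton: Claremont wins 5–2.
Claremont vs Linden: Claremont wins 6–1.
Claremont vs Brookfield: Claremont wins 6–1.
Kenton vs Linden: Kenton wins 5–2.
Kenton vs Brookfield: Brookfield wins 6–1.
Linden vs Brookfield: Brookfield wins 5–2.
Claremont beats each rival — Kenton (5–2), Linden (6–1), Brookfield (6–1) — so Claremont is the Condorcet winner.

Yes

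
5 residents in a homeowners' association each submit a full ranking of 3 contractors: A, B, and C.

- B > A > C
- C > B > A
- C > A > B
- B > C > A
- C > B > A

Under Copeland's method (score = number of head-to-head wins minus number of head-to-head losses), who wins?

Pairwise results:
  A vs B: B wins 4–1.
  A vs C: C wins 4–1.
  B vs C: C wins 3–2.
Copeland scores (wins − losses):
  A: 0 − 2 = -2
  B: 1 − 1 = 0
  C: 2 − 0 = 2
C has the best Copeland score.

C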